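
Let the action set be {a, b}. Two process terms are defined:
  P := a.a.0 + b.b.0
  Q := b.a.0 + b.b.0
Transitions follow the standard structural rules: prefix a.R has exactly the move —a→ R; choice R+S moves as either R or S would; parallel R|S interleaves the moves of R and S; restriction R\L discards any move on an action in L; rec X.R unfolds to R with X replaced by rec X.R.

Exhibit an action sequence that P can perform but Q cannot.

P's transition system — 4 states:
  p0 = a.a.0 + b.b.0 has moves —a→ p1, —b→ p2
  p1 = a.0 has moves —a→ p3
  p2 = b.0 has moves —b→ p3
  p3 = 0 has moves stopped
Q's transition system — 4 states:
  q0 = b.a.0 + b.b.0 has moves —b→ q1, —b→ q2
  q1 = a.0 has moves —a→ q3
  q2 = b.0 has moves —b→ q3
  q3 = 0 has moves stopped
Executing a from P (initial set {p0}):
  after a @ step 1: {p1}
  — P admits the full trace.
Executing a from Q (initial set {q0}):
  after a @ step 1: no successor for Q

a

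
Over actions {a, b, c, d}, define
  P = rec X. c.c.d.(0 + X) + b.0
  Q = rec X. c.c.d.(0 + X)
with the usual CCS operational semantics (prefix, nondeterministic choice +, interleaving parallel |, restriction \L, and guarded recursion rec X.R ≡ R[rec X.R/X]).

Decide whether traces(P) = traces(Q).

LTS(P): 5 reachable states
  p0 = rec X. c.c.d.(0 + X) + b.0 has moves —b→ p1, —c→ p2
  p1 = 0 has moves stopped
  p2 = c.d.(0 + (rec X. c.c.d.(0 + X) + b.0)) has moves —c→ p3
  p3 = d.(0 + (rec X. c.c.d.(0 + X) + b.0)) has moves —d→ p4
  p4 = 0 + (rec X. c.c.d.(0 + X) + b.0) has moves —b→ p1, —c→ p2
LTS(Q): 4 reachable states
  q0 = rec X. c.c.d.(0 + X) has moves —c→ q1
  q1 = c.d.(0 + (rec X. c.c.d.(0 + X))) has moves —c→ q2
  q2 = d.(0 + (rec X. c.c.d.(0 + X))) has moves —d→ q3
  q3 = 0 + (rec X. c.c.d.(0 + X)) has moves —c→ q1
Trace ⟨b⟩ through P, begin at {p0}:
  step 1 (b): {p1}
  P completes σ.
Trace ⟨b⟩ through Q, begin at {q0}:
  step 1 (b): ∅  — Q cannot continue

NO — witness ⟨b⟩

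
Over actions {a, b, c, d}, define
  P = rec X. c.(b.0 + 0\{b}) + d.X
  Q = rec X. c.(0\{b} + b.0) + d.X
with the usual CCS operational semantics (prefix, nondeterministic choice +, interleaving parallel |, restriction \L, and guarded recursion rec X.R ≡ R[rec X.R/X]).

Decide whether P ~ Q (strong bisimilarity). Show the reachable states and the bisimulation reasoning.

Reachable graph of P (3 states):
  m0 = rec X. c.(b.0 + 0\{b}) + d.X → --c--▸ m1, --d--▸ m0
  m1 = b.0 + 0\{b} → --b--▸ m2
  m2 = 0 → deadlocked
Reachable graph of Q (3 states):
  n0 = rec X. c.(0\{b} + b.0) + d.X → --c--▸ n1, --d--▸ n0
  n1 = 0\{b} + b.0 → --b--▸ n2
  n2 = 0 → deadlocked
Bisimilarity quotient blocks:
  B0 = {m0, n0}
  B1 = {m1, n1}
  B2 = {m2, n2}
m0 ∈ B0, n0 ∈ B0 → same block

bisimilar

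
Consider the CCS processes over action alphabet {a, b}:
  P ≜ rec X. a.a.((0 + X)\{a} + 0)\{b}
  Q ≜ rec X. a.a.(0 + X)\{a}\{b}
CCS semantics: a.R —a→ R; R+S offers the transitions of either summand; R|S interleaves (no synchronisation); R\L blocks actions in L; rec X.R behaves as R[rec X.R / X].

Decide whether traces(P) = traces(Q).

trace-equivalent

LTS(P): 3 reachable states
  u0 = rec X. a.a.((0 + X)\{a} + 0)\{b} | -a-> u1
  u1 = a.((0 + (rec X. a.a.((0 + X)\{a} + 0)\{b}))\{a} + 0)\{b} | -a-> u2
  u2 = ((0 + (rec X. a.a.((0 + X)\{a} + 0)\{b}))\{a} + 0)\{b} | ∅
LTS(Q): 3 reachable states
  v0 = rec X. a.a.(0 + X)\{a}\{b} | -a-> v1
  v1 = a.(0 + (rec X. a.a.(0 + X)\{a}\{b}))\{a}\{b} | -a-> v2
  v2 = (0 + (rec X. a.a.(0 + X)\{a}\{b}))\{a}\{b} | ∅
Partition-refinement fixed point:
  B0 = {u0, v0}
  B1 = {u1, v1}
  B2 = {u2, v2}
u0 ∈ B0, v0 ∈ B0 → same block
Bisimilar ⇒ trace-equivalent.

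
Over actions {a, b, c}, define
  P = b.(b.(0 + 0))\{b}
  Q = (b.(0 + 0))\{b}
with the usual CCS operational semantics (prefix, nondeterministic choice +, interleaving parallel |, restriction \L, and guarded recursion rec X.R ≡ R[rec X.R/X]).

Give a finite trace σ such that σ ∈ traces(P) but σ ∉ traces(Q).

LTS(P): 2 reachable states
  p0 = b.(b.(0 + 0))\{b} | --b--▸ p1
  p1 = (b.(0 + 0))\{b} | stopped
LTS(Q): 1 reachable states
  q0 = (b.(0 + 0))\{b} | stopped
Run σ = ⟨b⟩ on P: start {p0}
  [1] b ⇒ {p1}
  ✓ P
Run σ = ⟨b⟩ on Q: start {q0}
  [1] b ⇒ ∅ (Q stuck)

b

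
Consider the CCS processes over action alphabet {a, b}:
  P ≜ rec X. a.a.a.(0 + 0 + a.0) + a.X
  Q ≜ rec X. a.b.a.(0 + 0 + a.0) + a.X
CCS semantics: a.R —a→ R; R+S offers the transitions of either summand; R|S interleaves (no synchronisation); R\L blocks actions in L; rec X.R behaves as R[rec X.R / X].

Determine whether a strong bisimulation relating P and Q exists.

LTS(P): 5 reachable states
  p0 = rec X. a.a.a.(0 + 0 + a.0) + a.X | --a--▸ p0, --a--▸ p1
  p1 = a.a.(0 + 0 + a.0) | --a--▸ p2
  p2 = a.(0 + 0 + a.0) | --a--▸ p3
  p3 = 0 + 0 + a.0 | --a--▸ p4
  p4 = 0 | ·
LTS(Q): 5 reachable states
  q0 = rec X. a.b.a.(0 + 0 + a.0) + a.X | --a--▸ q0, --a--▸ q1
  q1 = b.a.(0 + 0 + a.0) | --b--▸ q2
  q2 = a.(0 + 0 + a.0) | --a--▸ q3
  q3 = 0 + 0 + a.0 | --a--▸ q4
  q4 = 0 | ·
Coarsest stable partition (strong bisimilarity classes):
  B0 = {p0}
  B1 = {p1}
  B2 = {p2, q2}
  B3 = {p3, q3}
  B4 = {p4, q4}
  B5 = {q0}
  B6 = {q1}
p0 ∈ B0, q0 ∈ B5 → different blocks

P ≁ Q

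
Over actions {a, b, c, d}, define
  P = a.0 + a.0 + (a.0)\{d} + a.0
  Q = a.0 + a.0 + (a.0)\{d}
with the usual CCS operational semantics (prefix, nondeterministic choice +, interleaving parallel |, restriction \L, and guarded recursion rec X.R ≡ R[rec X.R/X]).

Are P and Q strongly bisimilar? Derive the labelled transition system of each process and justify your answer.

P's transition system — 3 states:
  u0 = a.0 + a.0 + (a.0)\{d} + a.0 → =a=> u1, =a=> u2
  u1 = 0 → (no moves)
  u2 = 0\{d} → (no moves)
Q's transition system — 3 states:
  v0 = a.0 + a.0 + (a.0)\{d} → =a=> v1, =a=> v2
  v1 = 0 → (no moves)
  v2 = 0\{d} → (no moves)
Coarsest stable partition (strong bisimilarity classes):
  B0 = {u0, v0}
  B1 = {u1, u2, v1, v2}
u0 ∈ B0, v0 ∈ B0 → same block

YES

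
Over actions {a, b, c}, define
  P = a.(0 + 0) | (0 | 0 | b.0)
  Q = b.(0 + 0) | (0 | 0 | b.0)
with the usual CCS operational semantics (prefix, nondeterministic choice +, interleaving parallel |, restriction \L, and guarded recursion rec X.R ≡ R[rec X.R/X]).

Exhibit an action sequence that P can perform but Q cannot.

Reachable graph of P (4 states):
  u0 = a.(0 + 0) | (0 | 0 | b.0) has moves ··a··> u1, ··b··> u2
  u1 = (0 + 0) | (0 | 0 | b.0) has moves ··b··> u3
  u2 = a.(0 + 0) | (0 | 0 | 0) has moves ··a··> u3
  u3 = (0 + 0) | (0 | 0 | 0) has moves ∅
Reachable graph of Q (4 states):
  v0 = b.(0 + 0) | (0 | 0 | b.0) has moves ··b··> v1, ··b··> v2
  v1 = (0 + 0) | (0 | 0 | b.0) has moves ··b··> v3
  v2 = b.(0 + 0) | (0 | 0 | 0) has moves ··b··> v3
  v3 = (0 + 0) | (0 | 0 | 0) has moves ∅
Run σ = ⟨a⟩ on P: start {u0}
  after a @ step 1: {u1}
  — P admits the full trace.
Run σ = ⟨a⟩ on Q: start {v0}
  after a @ step 1: no successor for Q

a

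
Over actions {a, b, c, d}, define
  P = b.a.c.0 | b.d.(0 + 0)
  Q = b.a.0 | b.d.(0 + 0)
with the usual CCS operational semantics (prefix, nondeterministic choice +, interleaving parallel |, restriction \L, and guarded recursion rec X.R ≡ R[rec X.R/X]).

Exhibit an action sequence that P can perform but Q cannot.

bac

P's transition system — 12 states:
  s0 = b.a.c.0 | b.d.(0 + 0) → -b-> s1, -b-> s2
  s1 = a.c.0 | b.d.(0 + 0) → -a-> s3, -b-> s4
  s2 = b.a.c.0 | d.(0 + 0) → -b-> s4, -d-> s5
  s3 = c.0 | b.d.(0 + 0) → -b-> s6, -c-> s7
  s4 = a.c.0 | d.(0 + 0) → -a-> s6, -d-> s8
  s5 = b.a.c.0 | (0 + 0) → -b-> s8
  s6 = c.0 | d.(0 + 0) → -c-> s9, -d-> s10
  s7 = 0 | b.d.(0 + 0) → -b-> s9
  s8 = a.c.0 | (0 + 0) → -a-> s10
  s9 = 0 | d.(0 + 0) → -d-> s11
  s10 = c.0 | (0 + 0) → -c-> s11
  s11 = 0 | (0 + 0) → (no moves)
Q's transition system — 9 states:
  t0 = b.a.0 | b.d.(0 + 0) → -b-> t1, -b-> t2
  t1 = a.0 | b.d.(0 + 0) → -a-> t3, -b-> t4
  t2 = b.a.0 | d.(0 + 0) → -b-> t4, -d-> t5
  t3 = 0 | b.d.(0 + 0) → -b-> t6
  t4 = a.0 | d.(0 + 0) → -a-> t6, -d-> t7
  t5 = b.a.0 | (0 + 0) → -b-> t7
  t6 = 0 | d.(0 + 0) → -d-> t8
  t7 = a.0 | (0 + 0) → -a-> t8
  t8 = 0 | (0 + 0) → (no moves)
Run σ = ⟨bac⟩ on P: start {s0}
  step 1 (b): {s1, s2}
  step 2 (a): {s3}
  step 3 (c): {s7}
  — P admits the full trace.
Run σ = ⟨bac⟩ on Q: start {t0}
  step 1 (b): {t1, t2}
  step 2 (a): {t3}
  step 3 (c): ∅  — Q cannot continue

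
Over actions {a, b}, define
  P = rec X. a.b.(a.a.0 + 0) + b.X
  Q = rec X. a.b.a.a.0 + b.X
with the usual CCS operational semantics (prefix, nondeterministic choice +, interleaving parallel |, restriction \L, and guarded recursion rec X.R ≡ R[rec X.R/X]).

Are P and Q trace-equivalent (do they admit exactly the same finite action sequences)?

traces(P) = traces(Q)

P's transition system — 5 states:
  m0 = rec X. a.b.(a.a.0 + 0) + b.X ⊢ ··a··> m1, ··b··> m0
  m1 = b.(a.a.0 + 0) ⊢ ··b··> m2
  m2 = a.a.0 + 0 ⊢ ··a··> m3
  m3 = a.0 ⊢ ··a··> m4
  m4 = 0 ⊢ ·
Q's transition system — 5 states:
  n0 = rec X. a.b.a.a.0 + b.X ⊢ ··a··> n1, ··b··> n0
  n1 = b.a.a.0 ⊢ ··b··> n2
  n2 = a.a.0 ⊢ ··a··> n3
  n3 = a.0 ⊢ ··a··> n4
  n4 = 0 ⊢ ·
Partition-refinement fixed point:
  B0 = {m0, n0}
  B1 = {m1, n1}
  B2 = {m2, n2}
  B3 = {m3, n3}
  B4 = {m4, n4}
m0 ∈ B0, n0 ∈ B0 → same block
Bisimilar ⇒ trace-equivalent.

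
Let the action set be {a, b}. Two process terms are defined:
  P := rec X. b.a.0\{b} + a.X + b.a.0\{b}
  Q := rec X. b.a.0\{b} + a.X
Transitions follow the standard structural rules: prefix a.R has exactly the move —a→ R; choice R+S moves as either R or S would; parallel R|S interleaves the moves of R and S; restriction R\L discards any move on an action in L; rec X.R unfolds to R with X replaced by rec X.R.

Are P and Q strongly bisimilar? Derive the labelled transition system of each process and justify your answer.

YES

LTS(P): 3 reachable states
  s0 = rec X. b.a.0\{b} + a.X + b.a.0\{b} :: —a→ s0, —b→ s1
  s1 = a.0\{b} :: —a→ s2
  s2 = 0\{b} :: stopped
LTS(Q): 3 reachable states
  t0 = rec X. b.a.0\{b} + a.X :: —a→ t0, —b→ t1
  t1 = a.0\{b} :: —a→ t2
  t2 = 0\{b} :: stopped
Bisimilarity quotient blocks:
  B0 = {s0, t0}
  B1 = {s1, t1}
  B2 = {s2, t2}
s0 ∈ B0, t0 ∈ B0 → same block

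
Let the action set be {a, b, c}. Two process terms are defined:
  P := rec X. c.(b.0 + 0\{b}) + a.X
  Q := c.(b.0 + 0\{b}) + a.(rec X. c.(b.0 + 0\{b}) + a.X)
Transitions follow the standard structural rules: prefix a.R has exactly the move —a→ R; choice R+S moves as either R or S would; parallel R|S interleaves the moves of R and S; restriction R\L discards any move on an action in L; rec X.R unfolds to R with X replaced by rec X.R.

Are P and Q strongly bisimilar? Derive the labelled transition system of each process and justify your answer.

LTS(P): 3 reachable states
  m0 = rec X. c.(b.0 + 0\{b}) + a.X → ··a··> m0, ··c··> m1
  m1 = b.0 + 0\{b} → ··b··> m2
  m2 = 0 → ·
LTS(Q): 4 reachable states
  n0 = c.(b.0 + 0\{b}) + a.(rec X. c.(b.0 + 0\{b}) + a.X) → ··a··> n1, ··c··> n2
  n1 = rec X. c.(b.0 + 0\{b}) + a.X → ··a··> n1, ··c··> n2
  n2 = b.0 + 0\{b} → ··b··> n3
  n3 = 0 → ·
Bisimilarity quotient blocks:
  B0 = {m0, n0, n1}
  B1 = {m1, n2}
  B2 = {m2, n3}
m0 ∈ B0, n0 ∈ B0 → same block

P ~ Q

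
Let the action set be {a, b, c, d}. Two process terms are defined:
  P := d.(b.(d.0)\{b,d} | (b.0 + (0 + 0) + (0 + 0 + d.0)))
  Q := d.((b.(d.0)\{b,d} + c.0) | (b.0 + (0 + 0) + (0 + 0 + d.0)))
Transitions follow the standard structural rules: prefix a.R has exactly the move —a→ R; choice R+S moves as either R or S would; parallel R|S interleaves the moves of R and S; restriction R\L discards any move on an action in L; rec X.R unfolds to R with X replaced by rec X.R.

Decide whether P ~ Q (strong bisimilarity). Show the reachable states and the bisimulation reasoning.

P's transition system — 5 states:
  m0 = d.(b.(d.0)\{b,d} | (b.0 + (0 + 0) + (0 + 0 + d.0))) :: —d→ m1
  m1 = b.(d.0)\{b,d} | (b.0 + (0 + 0) + (0 + 0 + d.0)) :: —b→ m2, —b→ m3, —d→ m3
  m2 = (d.0)\{b,d} | (b.0 + (0 + 0) + (0 + 0 + d.0)) :: —b→ m4, —d→ m4
  m3 = b.(d.0)\{b,d} | 0 :: —b→ m4
  m4 = (d.0)\{b,d} | 0 :: (no moves)
Q's transition system — 7 states:
  n0 = d.((b.(d.0)\{b,d} + c.0) | (b.0 + (0 + 0) + (0 + 0 + d.0))) :: —d→ n1
  n1 = (b.(d.0)\{b,d} + c.0) | (b.0 + (0 + 0) + (0 + 0 + d.0)) :: —b→ n2, —b→ n3, —c→ n4, —d→ n2
  n2 = (b.(d.0)\{b,d} + c.0) | 0 :: —b→ n5, —c→ n6
  n3 = (d.0)\{b,d} | (b.0 + (0 + 0) + (0 + 0 + d.0)) :: —b→ n5, —d→ n5
  n4 = 0 | (b.0 + (0 + 0) + (0 + 0 + d.0)) :: —b→ n6, —d→ n6
  n5 = (d.0)\{b,d} | 0 :: (no moves)
  n6 = 0 | 0 :: (no moves)
Bisimilarity quotient blocks:
  B0 = {m0}
  B1 = {m1}
  B2 = {m3}
  B3 = {m4, n5, n6}
  B4 = {m2, n3, n4}
  B5 = {n0}
  B6 = {n1}
  B7 = {n2}
m0 ∈ B0, n0 ∈ B5 → different blocks

NO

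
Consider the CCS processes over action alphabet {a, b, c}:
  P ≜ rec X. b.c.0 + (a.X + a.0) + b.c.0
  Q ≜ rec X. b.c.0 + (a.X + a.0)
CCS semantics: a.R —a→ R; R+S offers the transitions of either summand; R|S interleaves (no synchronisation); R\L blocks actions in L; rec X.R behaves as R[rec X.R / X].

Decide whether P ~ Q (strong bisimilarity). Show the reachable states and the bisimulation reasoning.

bisimilar

Reachable graph of P (3 states):
  s0 = rec X. b.c.0 + (a.X + a.0) + b.c.0 | -a-> s0, -a-> s1, -b-> s2
  s1 = 0 | stopped
  s2 = c.0 | -c-> s1
Reachable graph of Q (3 states):
  t0 = rec X. b.c.0 + (a.X + a.0) | -a-> t0, -a-> t1, -b-> t2
  t1 = 0 | stopped
  t2 = c.0 | -c-> t1
Partition-refinement fixed point:
  B0 = {s0, t0}
  B1 = {s1, t1}
  B2 = {s2, t2}
s0 ∈ B0, t0 ∈ B0 → same block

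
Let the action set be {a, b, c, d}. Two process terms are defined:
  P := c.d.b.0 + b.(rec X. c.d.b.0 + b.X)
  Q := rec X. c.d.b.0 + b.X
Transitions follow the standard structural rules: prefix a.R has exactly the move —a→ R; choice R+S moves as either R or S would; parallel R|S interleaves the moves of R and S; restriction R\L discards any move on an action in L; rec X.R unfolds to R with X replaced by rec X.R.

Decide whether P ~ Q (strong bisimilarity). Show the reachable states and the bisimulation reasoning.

YES

P's transition system — 5 states:
  m0 = c.d.b.0 + b.(rec X. c.d.b.0 + b.X) ⊢ —b→ m1, —c→ m2
  m1 = rec X. c.d.b.0 + b.X ⊢ —b→ m1, —c→ m2
  m2 = d.b.0 ⊢ —d→ m3
  m3 = b.0 ⊢ —b→ m4
  m4 = 0 ⊢ ∅
Q's transition system — 4 states:
  n0 = rec X. c.d.b.0 + b.X ⊢ —b→ n0, —c→ n1
  n1 = d.b.0 ⊢ —d→ n2
  n2 = b.0 ⊢ —b→ n3
  n3 = 0 ⊢ ∅
Bisimilarity quotient blocks:
  B0 = {m0, m1, n0}
  B1 = {m2, n1}
  B2 = {m3, n2}
  B3 = {m4, n3}
m0 ∈ B0, n0 ∈ B0 → same block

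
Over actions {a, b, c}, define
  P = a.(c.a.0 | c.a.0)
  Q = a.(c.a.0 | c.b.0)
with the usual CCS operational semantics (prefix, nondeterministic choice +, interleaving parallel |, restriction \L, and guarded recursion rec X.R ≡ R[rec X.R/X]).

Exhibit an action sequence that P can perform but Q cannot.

acaca

P's transition system — 10 states:
  m0 = a.(c.a.0 | c.a.0) :: ··a··> m1
  m1 = c.a.0 | c.a.0 :: ··c··> m2, ··c··> m3
  m2 = a.0 | c.a.0 :: ··a··> m4, ··c··> m5
  m3 = c.a.0 | a.0 :: ··a··> m6, ··c··> m5
  m4 = 0 | c.a.0 :: ··c··> m7
  m5 = a.0 | a.0 :: ··a··> m7, ··a··> m8
  m6 = c.a.0 | 0 :: ··c··> m8
  m7 = 0 | a.0 :: ··a··> m9
  m8 = a.0 | 0 :: ··a··> m9
  m9 = 0 | 0 :: (no moves)
Q's transition system — 10 states:
  n0 = a.(c.a.0 | c.b.0) :: ··a··> n1
  n1 = c.a.0 | c.b.0 :: ··c··> n2, ··c··> n3
  n2 = a.0 | c.b.0 :: ··a··> n4, ··c··> n5
  n3 = c.a.0 | b.0 :: ··b··> n6, ··c··> n5
  n4 = 0 | c.b.0 :: ··c··> n7
  n5 = a.0 | b.0 :: ··a··> n7, ··b··> n8
  n6 = c.a.0 | 0 :: ··c··> n8
  n7 = 0 | b.0 :: ··b··> n9
  n8 = a.0 | 0 :: ··a··> n9
  n9 = 0 | 0 :: (no moves)
Trace ⟨acaca⟩ through P, begin at {m0}:
  after a @ step 1: {m1}
  after c @ step 2: {m2, m3}
  after a @ step 3: {m4, m6}
  after c @ step 4: {m7, m8}
  after a @ step 5: {m9}
  P completes σ.
Trace ⟨acaca⟩ through Q, begin at {n0}:
  after a @ step 1: {n1}
  after c @ step 2: {n2, n3}
  after a @ step 3: {n4}
  after c @ step 4: {n7}
  after a @ step 5: no successor for Q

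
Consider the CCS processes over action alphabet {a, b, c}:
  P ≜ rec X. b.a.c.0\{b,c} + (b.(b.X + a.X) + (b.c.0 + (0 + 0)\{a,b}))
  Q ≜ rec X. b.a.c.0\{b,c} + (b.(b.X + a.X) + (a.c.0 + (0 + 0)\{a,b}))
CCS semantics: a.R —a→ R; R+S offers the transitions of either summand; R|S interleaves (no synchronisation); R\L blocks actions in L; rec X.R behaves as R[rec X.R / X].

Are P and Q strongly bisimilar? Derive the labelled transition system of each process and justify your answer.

Reachable graph of P (7 states):
  s0 = rec X. b.a.c.0\{b,c} + (b.(b.X + a.X) + (b.c.0 + (0 + 0)\{a,b})) has moves —b→ s1, —b→ s2, —b→ s3
  s1 = a.c.0\{b,c} has moves —a→ s4
  s2 = b.(rec X. b.a.c.0\{b,c} + (b.(b.X + a.X) + (b.c.0 + (0 + 0)\{a,b}))) + a.(rec X. b.a.c.0\{b,c} + (b.(b.X + a.X) + (b.c.0 + (0 + 0)\{a,b}))) has moves —a→ s0, —b→ s0
  s3 = c.0 has moves —c→ s5
  s4 = c.0\{b,c} has moves —c→ s6
  s5 = 0 has moves stopped
  s6 = 0\{b,c} has moves stopped
Reachable graph of Q (7 states):
  t0 = rec X. b.a.c.0\{b,c} + (b.(b.X + a.X) + (a.c.0 + (0 + 0)\{a,b})) has moves —a→ t1, —b→ t2, —b→ t3
  t1 = c.0 has moves —c→ t4
  t2 = a.c.0\{b,c} has moves —a→ t5
  t3 = b.(rec X. b.a.c.0\{b,c} + (b.(b.X + a.X) + (a.c.0 + (0 + 0)\{a,b}))) + a.(rec X. b.a.c.0\{b,c} + (b.(b.X + a.X) + (a.c.0 + (0 + 0)\{a,b}))) has moves —a→ t0, —b→ t0
  t4 = 0 has moves stopped
  t5 = c.0\{b,c} has moves —c→ t6
  t6 = 0\{b,c} has moves stopped
Coarsest stable partition (strong bisimilarity classes):
  B0 = {s0}
  B1 = {s1, t2}
  B2 = {s3, s4, t1, t5}
  B3 = {s5, s6, t4, t6}
  B4 = {s2}
  B5 = {t0}
  B6 = {t3}
s0 ∈ B0, t0 ∈ B5 → different blocks

not bisimilar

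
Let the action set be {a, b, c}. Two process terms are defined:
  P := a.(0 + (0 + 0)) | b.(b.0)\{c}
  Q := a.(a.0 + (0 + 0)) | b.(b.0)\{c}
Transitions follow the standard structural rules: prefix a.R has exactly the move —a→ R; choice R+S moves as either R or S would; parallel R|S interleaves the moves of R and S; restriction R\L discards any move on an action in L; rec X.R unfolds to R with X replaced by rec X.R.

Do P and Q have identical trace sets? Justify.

trace-distinct — witness ⟨aa⟩

Reachable graph of P (6 states):
  u0 = a.(0 + (0 + 0)) | b.(b.0)\{c} | —a→ u1, —b→ u2
  u1 = (0 + (0 + 0)) | b.(b.0)\{c} | —b→ u3
  u2 = a.(0 + (0 + 0)) | (b.0)\{c} | —a→ u3, —b→ u4
  u3 = (0 + (0 + 0)) | (b.0)\{c} | —b→ u5
  u4 = a.(0 + (0 + 0)) | 0\{c} | —a→ u5
  u5 = (0 + (0 + 0)) | 0\{c} | deadlocked
Reachable graph of Q (9 states):
  v0 = a.(a.0 + (0 + 0)) | b.(b.0)\{c} | —a→ v1, —b→ v2
  v1 = (a.0 + (0 + 0)) | b.(b.0)\{c} | —a→ v3, —b→ v4
  v2 = a.(a.0 + (0 + 0)) | (b.0)\{c} | —a→ v4, —b→ v5
  v3 = 0 | b.(b.0)\{c} | —b→ v6
  v4 = (a.0 + (0 + 0)) | (b.0)\{c} | —a→ v6, —b→ v7
  v5 = a.(a.0 + (0 + 0)) | 0\{c} | —a→ v7
  v6 = 0 | (b.0)\{c} | —b→ v8
  v7 = (a.0 + (0 + 0)) | 0\{c} | —a→ v8
  v8 = 0 | 0\{c} | deadlocked
Trace ⟨aa⟩ through Q, begin at {v0}:
  step 1 (a): {v1}
  step 2 (a): {v3}
  Q completes σ.
Trace ⟨aa⟩ through P, begin at {u0}:
  step 1 (a): {u1}
  step 2 (a): ∅ (P stuck)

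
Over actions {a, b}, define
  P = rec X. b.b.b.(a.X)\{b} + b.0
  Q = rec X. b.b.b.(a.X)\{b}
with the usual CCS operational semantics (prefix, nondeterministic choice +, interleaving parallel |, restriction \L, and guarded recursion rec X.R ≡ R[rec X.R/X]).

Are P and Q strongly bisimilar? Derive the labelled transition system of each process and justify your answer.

Reachable graph of P (6 states):
  s0 = rec X. b.b.b.(a.X)\{b} + b.0 has moves -b-> s1, -b-> s2
  s1 = 0 has moves deadlocked
  s2 = b.b.(a.(rec X. b.b.b.(a.X)\{b} + b.0))\{b} has moves -b-> s3
  s3 = b.(a.(rec X. b.b.b.(a.X)\{b} + b.0))\{b} has moves -b-> s4
  s4 = (a.(rec X. b.b.b.(a.X)\{b} + b.0))\{b} has moves -a-> s5
  s5 = (rec X. b.b.b.(a.X)\{b} + b.0)\{b} has moves deadlocked
Reachable graph of Q (5 states):
  t0 = rec X. b.b.b.(a.X)\{b} has moves -b-> t1
  t1 = b.b.(a.(rec X. b.b.b.(a.X)\{b}))\{b} has moves -b-> t2
  t2 = b.(a.(rec X. b.b.b.(a.X)\{b}))\{b} has moves -b-> t3
  t3 = (a.(rec X. b.b.b.(a.X)\{b}))\{b} has moves -a-> t4
  t4 = (rec X. b.b.b.(a.X)\{b})\{b} has moves deadlocked
Bisimilarity quotient blocks:
  B0 = {s0}
  B1 = {s2, t1}
  B2 = {s3, t2}
  B3 = {s4, t3}
  B4 = {s1, s5, t4}
  B5 = {t0}
s0 ∈ B0, t0 ∈ B5 → different blocks

not bisimilar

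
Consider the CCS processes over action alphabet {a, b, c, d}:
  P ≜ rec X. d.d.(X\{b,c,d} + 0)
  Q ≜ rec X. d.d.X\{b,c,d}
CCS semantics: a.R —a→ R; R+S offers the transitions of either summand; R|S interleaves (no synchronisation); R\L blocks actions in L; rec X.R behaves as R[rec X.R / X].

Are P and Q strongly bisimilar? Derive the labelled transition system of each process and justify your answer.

P's transition system — 3 states:
  m0 = rec X. d.d.(X\{b,c,d} + 0) | —d→ m1
  m1 = d.((rec X. d.d.(X\{b,c,d} + 0))\{b,c,d} + 0) | —d→ m2
  m2 = (rec X. d.d.(X\{b,c,d} + 0))\{b,c,d} + 0 | stopped
Q's transition system — 3 states:
  n0 = rec X. d.d.X\{b,c,d} | —d→ n1
  n1 = d.(rec X. d.d.X\{b,c,d})\{b,c,d} | —d→ n2
  n2 = (rec X. d.d.X\{b,c,d})\{b,c,d} | stopped
Partition-refinement fixed point:
  B0 = {m0, n0}
  B1 = {m1, n1}
  B2 = {m2, n2}
m0 ∈ B0, n0 ∈ B0 → same block

YES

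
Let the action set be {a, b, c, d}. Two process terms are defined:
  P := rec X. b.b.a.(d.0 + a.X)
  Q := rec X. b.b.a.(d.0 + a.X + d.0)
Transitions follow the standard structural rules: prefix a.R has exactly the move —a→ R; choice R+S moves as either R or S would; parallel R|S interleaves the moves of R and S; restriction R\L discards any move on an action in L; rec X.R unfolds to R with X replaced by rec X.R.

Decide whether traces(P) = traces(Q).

P's transition system — 5 states:
  s0 = rec X. b.b.a.(d.0 + a.X) ⊢ =b=> s1
  s1 = b.a.(d.0 + a.(rec X. b.b.a.(d.0 + a.X))) ⊢ =b=> s2
  s2 = a.(d.0 + a.(rec X. b.b.a.(d.0 + a.X))) ⊢ =a=> s3
  s3 = d.0 + a.(rec X. b.b.a.(d.0 + a.X)) ⊢ =a=> s0, =d=> s4
  s4 = 0 ⊢ deadlocked
Q's transition system — 5 states:
  t0 = rec X. b.b.a.(d.0 + a.X + d.0) ⊢ =b=> t1
  t1 = b.a.(d.0 + a.(rec X. b.b.a.(d.0 + a.X + d.0)) + d.0) ⊢ =b=> t2
  t2 = a.(d.0 + a.(rec X. b.b.a.(d.0 + a.X + d.0)) + d.0) ⊢ =a=> t3
  t3 = d.0 + a.(rec X. b.b.a.(d.0 + a.X + d.0)) + d.0 ⊢ =a=> t0, =d=> t4
  t4 = 0 ⊢ deadlocked
Coarsest stable partition (strong bisimilarity classes):
  B0 = {s0, t0}
  B1 = {s1, t1}
  B2 = {s2, t2}
  B3 = {s3, t3}
  B4 = {s4, t4}
s0 ∈ B0, t0 ∈ B0 → same block
Bisimilar ⇒ trace-equivalent.

trace-equivalent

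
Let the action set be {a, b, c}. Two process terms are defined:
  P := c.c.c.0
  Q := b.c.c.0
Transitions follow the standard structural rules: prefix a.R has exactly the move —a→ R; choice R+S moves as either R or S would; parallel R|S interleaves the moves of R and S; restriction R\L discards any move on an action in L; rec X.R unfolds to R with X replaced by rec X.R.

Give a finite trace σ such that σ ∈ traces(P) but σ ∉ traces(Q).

c

Reachable graph of P (4 states):
  s0 = c.c.c.0 → =c=> s1
  s1 = c.c.0 → =c=> s2
  s2 = c.0 → =c=> s3
  s3 = 0 → ∅
Reachable graph of Q (4 states):
  t0 = b.c.c.0 → =b=> t1
  t1 = c.c.0 → =c=> t2
  t2 = c.0 → =c=> t3
  t3 = 0 → ∅
Executing c from P (initial set {s0}):
  after c @ step 1: {s1}
  P completes σ.
Executing c from Q (initial set {t0}):
  after c @ step 1: ∅ (Q stuck)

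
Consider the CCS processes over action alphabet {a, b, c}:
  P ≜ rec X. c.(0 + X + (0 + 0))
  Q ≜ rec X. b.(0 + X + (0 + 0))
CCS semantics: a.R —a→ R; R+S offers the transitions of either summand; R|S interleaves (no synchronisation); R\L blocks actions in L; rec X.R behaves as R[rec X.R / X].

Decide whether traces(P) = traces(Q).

P's transition system — 2 states:
  p0 = rec X. c.(0 + X + (0 + 0)) | —c→ p1
  p1 = 0 + (rec X. c.(0 + X + (0 + 0))) + (0 + 0) | —c→ p1
Q's transition system — 2 states:
  q0 = rec X. b.(0 + X + (0 + 0)) | —b→ q1
  q1 = 0 + (rec X. b.(0 + X + (0 + 0))) + (0 + 0) | —b→ q1
Run σ = ⟨c⟩ on P: start {p0}
  step 1 (c): {p1}
  — P admits the full trace.
Run σ = ⟨c⟩ on Q: start {q0}
  step 1 (c): no successor for Q

traces(P) ≠ traces(Q) — witness ⟨c⟩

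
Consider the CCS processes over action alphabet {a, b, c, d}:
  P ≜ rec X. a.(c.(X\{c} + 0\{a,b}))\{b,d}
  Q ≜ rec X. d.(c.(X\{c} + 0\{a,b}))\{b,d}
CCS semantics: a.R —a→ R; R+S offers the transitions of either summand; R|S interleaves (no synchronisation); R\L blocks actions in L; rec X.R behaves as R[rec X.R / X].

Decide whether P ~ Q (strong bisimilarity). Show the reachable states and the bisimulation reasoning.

Reachable graph of P (4 states):
  u0 = rec X. a.(c.(X\{c} + 0\{a,b}))\{b,d} ⊢ -a-> u1
  u1 = (c.((rec X. a.(c.(X\{c} + 0\{a,b}))\{b,d})\{c} + 0\{a,b}))\{b,d} ⊢ -c-> u2
  u2 = ((rec X. a.(c.(X\{c} + 0\{a,b}))\{b,d})\{c} + 0\{a,b})\{b,d} ⊢ -a-> u3
  u3 = (c.((rec X. a.(c.(X\{c} + 0\{a,b}))\{b,d})\{c} + 0\{a,b}))\{b,d}\{c}\{b,d} ⊢ ∅
Reachable graph of Q (3 states):
  v0 = rec X. d.(c.(X\{c} + 0\{a,b}))\{b,d} ⊢ -d-> v1
  v1 = (c.((rec X. d.(c.(X\{c} + 0\{a,b}))\{b,d})\{c} + 0\{a,b}))\{b,d} ⊢ -c-> v2
  v2 = ((rec X. d.(c.(X\{c} + 0\{a,b}))\{b,d})\{c} + 0\{a,b})\{b,d} ⊢ ∅
Partition-refinement fixed point:
  B0 = {u0}
  B1 = {u1}
  B2 = {u2}
  B3 = {u3, v2}
  B4 = {v0}
  B5 = {v1}
u0 ∈ B0, v0 ∈ B4 → different blocks

not bisimilar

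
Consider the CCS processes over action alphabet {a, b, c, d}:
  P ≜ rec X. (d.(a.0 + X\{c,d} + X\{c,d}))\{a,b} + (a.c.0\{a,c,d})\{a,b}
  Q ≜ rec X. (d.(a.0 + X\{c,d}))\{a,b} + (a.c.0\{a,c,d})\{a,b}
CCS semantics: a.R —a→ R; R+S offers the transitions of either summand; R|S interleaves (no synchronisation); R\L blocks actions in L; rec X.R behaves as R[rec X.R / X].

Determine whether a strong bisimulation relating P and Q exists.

bisimilar

P's transition system — 2 states:
  p0 = rec X. (d.(a.0 + X\{c,d} + X\{c,d}))\{a,b} + (a.c.0\{a,c,d})\{a,b} → =d=> p1
  p1 = (a.0 + (rec X. (d.(a.0 + X\{c,d} + X\{c,d}))\{a,b} + (a.c.0\{a,c,d})\{a,b})\{c,d} + (rec X. (d.(a.0 + X\{c,d} + X\{c,d}))\{a,b} + (a.c.0\{a,c,d})\{a,b})\{c,d})\{a,b} → (no moves)
Q's transition system — 2 states:
  q0 = rec X. (d.(a.0 + X\{c,d}))\{a,b} + (a.c.0\{a,c,d})\{a,b} → =d=> q1
  q1 = (a.0 + (rec X. (d.(a.0 + X\{c,d}))\{a,b} + (a.c.0\{a,c,d})\{a,b})\{c,d})\{a,b} → (no moves)
Bisimilarity quotient blocks:
  B0 = {p0, q0}
  B1 = {p1, q1}
p0 ∈ B0, q0 ∈ B0 → same block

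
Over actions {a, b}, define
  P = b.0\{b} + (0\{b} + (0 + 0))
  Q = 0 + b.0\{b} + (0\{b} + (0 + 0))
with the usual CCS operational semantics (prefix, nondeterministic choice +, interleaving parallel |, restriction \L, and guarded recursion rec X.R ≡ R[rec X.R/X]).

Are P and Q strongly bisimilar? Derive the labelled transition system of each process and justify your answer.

LTS(P): 2 reachable states
  u0 = b.0\{b} + (0\{b} + (0 + 0)) | ··b··> u1
  u1 = 0\{b} | ∅
LTS(Q): 2 reachable states
  v0 = 0 + b.0\{b} + (0\{b} + (0 + 0)) | ··b··> v1
  v1 = 0\{b} | ∅
Coarsest stable partition (strong bisimilarity classes):
  B0 = {u0, v0}
  B1 = {u1, v1}
u0 ∈ B0, v0 ∈ B0 → same block

YES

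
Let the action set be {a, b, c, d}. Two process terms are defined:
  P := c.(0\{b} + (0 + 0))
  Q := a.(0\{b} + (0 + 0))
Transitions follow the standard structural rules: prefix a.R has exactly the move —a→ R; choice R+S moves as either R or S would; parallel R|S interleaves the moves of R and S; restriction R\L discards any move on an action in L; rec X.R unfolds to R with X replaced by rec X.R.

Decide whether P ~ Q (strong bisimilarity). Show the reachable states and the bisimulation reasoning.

Reachable graph of P (2 states):
  s0 = c.(0\{b} + (0 + 0)) → =c=> s1
  s1 = 0\{b} + (0 + 0) → (no moves)
Reachable graph of Q (2 states):
  t0 = a.(0\{b} + (0 + 0)) → =a=> t1
  t1 = 0\{b} + (0 + 0) → (no moves)
Bisimilarity quotient blocks:
  B0 = {s0}
  B1 = {s1, t1}
  B2 = {t0}
s0 ∈ B0, t0 ∈ B2 → different blocks

NO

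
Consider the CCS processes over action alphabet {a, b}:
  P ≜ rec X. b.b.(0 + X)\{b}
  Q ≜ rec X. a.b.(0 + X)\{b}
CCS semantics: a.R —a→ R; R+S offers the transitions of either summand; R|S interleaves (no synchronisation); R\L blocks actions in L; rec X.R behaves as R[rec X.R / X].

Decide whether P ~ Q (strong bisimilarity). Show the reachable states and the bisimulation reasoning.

LTS(P): 3 reachable states
  p0 = rec X. b.b.(0 + X)\{b} ⊢ =b=> p1
  p1 = b.(0 + (rec X. b.b.(0 + X)\{b}))\{b} ⊢ =b=> p2
  p2 = (0 + (rec X. b.b.(0 + X)\{b}))\{b} ⊢ ∅
LTS(Q): 4 reachable states
  q0 = rec X. a.b.(0 + X)\{b} ⊢ =a=> q1
  q1 = b.(0 + (rec X. a.b.(0 + X)\{b}))\{b} ⊢ =b=> q2
  q2 = (0 + (rec X. a.b.(0 + X)\{b}))\{b} ⊢ =a=> q3
  q3 = (b.(0 + (rec X. a.b.(0 + X)\{b}))\{b})\{b} ⊢ ∅
Coarsest stable partition (strong bisimilarity classes):
  B0 = {p0}
  B1 = {p1}
  B2 = {p2, q3}
  B3 = {q0}
  B4 = {q1}
  B5 = {q2}
p0 ∈ B0, q0 ∈ B3 → different blocks

P ≁ Q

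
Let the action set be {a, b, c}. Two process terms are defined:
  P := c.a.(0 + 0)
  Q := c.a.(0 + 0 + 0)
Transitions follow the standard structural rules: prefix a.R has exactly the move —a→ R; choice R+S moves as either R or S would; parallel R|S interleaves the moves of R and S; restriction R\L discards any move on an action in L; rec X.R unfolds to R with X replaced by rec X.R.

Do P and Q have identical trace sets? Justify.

P's transition system — 3 states:
  s0 = c.a.(0 + 0) ⊢ =c=> s1
  s1 = a.(0 + 0) ⊢ =a=> s2
  s2 = 0 + 0 ⊢ (no moves)
Q's transition system — 3 states:
  t0 = c.a.(0 + 0 + 0) ⊢ =c=> t1
  t1 = a.(0 + 0 + 0) ⊢ =a=> t2
  t2 = 0 + 0 + 0 ⊢ (no moves)
Bisimilarity quotient blocks:
  B0 = {s0, t0}
  B1 = {s1, t1}
  B2 = {s2, t2}
s0 ∈ B0, t0 ∈ B0 → same block
Bisimilar ⇒ trace-equivalent.

trace-equivalent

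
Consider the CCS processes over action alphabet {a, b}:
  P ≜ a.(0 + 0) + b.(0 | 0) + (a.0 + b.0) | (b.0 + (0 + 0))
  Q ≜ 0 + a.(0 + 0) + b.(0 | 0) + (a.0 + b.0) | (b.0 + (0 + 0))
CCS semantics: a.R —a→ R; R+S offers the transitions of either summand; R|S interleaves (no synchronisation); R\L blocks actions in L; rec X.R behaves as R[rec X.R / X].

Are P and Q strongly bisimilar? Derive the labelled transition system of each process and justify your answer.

Reachable graph of P (5 states):
  u0 = a.(0 + 0) + b.(0 | 0) + (a.0 + b.0) | (b.0 + (0 + 0)) | --a--▸ u1, --a--▸ u2, --b--▸ u2, --b--▸ u3, --b--▸ u4
  u1 = 0 + 0 | (no moves)
  u2 = 0 | (b.0 + (0 + 0)) | --b--▸ u4
  u3 = (a.0 + b.0) | 0 | --a--▸ u4, --b--▸ u4
  u4 = 0 | 0 | (no moves)
Reachable graph of Q (5 states):
  v0 = 0 + a.(0 + 0) + b.(0 | 0) + (a.0 + b.0) | (b.0 + (0 + 0)) | --a--▸ v1, --a--▸ v2, --b--▸ v2, --b--▸ v3, --b--▸ v4
  v1 = 0 + 0 | (no moves)
  v2 = 0 | (b.0 + (0 + 0)) | --b--▸ v4
  v3 = (a.0 + b.0) | 0 | --a--▸ v4, --b--▸ v4
  v4 = 0 | 0 | (no moves)
Partition-refinement fixed point:
  B0 = {u0, v0}
  B1 = {u2, v2}
  B2 = {u1, u4, v1, v4}
  B3 = {u3, v3}
u0 ∈ B0, v0 ∈ B0 → same block

P ~ Q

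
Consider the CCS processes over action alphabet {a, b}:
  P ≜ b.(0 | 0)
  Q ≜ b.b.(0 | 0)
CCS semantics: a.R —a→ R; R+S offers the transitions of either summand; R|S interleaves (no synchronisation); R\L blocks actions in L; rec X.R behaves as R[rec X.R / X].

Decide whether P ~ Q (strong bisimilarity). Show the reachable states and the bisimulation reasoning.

P ≁ Q

Reachable graph of P (2 states):
  p0 = b.(0 | 0) :: --b--▸ p1
  p1 = 0 | 0 :: ·
Reachable graph of Q (3 states):
  q0 = b.b.(0 | 0) :: --b--▸ q1
  q1 = b.(0 | 0) :: --b--▸ q2
  q2 = 0 | 0 :: ·
Coarsest stable partition (strong bisimilarity classes):
  B0 = {p0, q1}
  B1 = {p1, q2}
  B2 = {q0}
p0 ∈ B0, q0 ∈ B2 → different blocks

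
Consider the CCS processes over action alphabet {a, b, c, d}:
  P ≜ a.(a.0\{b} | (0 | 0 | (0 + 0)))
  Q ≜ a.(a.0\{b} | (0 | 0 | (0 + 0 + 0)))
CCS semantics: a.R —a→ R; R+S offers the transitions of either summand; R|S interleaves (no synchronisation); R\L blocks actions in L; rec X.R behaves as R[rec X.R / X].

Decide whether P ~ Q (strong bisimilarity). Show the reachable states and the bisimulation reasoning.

Reachable graph of P (3 states):
  m0 = a.(a.0\{b} | (0 | 0 | (0 + 0))) | —a→ m1
  m1 = a.0\{b} | (0 | 0 | (0 + 0)) | —a→ m2
  m2 = 0\{b} | (0 | 0 | (0 + 0)) | ∅
Reachable graph of Q (3 states):
  n0 = a.(a.0\{b} | (0 | 0 | (0 + 0 + 0))) | —a→ n1
  n1 = a.0\{b} | (0 | 0 | (0 + 0 + 0)) | —a→ n2
  n2 = 0\{b} | (0 | 0 | (0 + 0 + 0)) | ∅
Partition-refinement fixed point:
  B0 = {m0, n0}
  B1 = {m1, n1}
  B2 = {m2, n2}
m0 ∈ B0, n0 ∈ B0 → same block

YES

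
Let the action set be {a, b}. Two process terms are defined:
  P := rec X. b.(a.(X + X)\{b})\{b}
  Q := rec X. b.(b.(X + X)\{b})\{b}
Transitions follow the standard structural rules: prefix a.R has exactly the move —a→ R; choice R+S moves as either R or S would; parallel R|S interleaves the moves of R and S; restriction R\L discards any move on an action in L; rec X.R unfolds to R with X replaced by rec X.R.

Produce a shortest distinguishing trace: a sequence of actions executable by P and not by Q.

ba

LTS(P): 3 reachable states
  u0 = rec X. b.(a.(X + X)\{b})\{b} ⊢ --b--▸ u1
  u1 = (a.((rec X. b.(a.(X + X)\{b})\{b}) + (rec X. b.(a.(X + X)\{b})\{b}))\{b})\{b} ⊢ --a--▸ u2
  u2 = ((rec X. b.(a.(X + X)\{b})\{b}) + (rec X. b.(a.(X + X)\{b})\{b}))\{b}\{b} ⊢ ∅
LTS(Q): 2 reachable states
  v0 = rec X. b.(b.(X + X)\{b})\{b} ⊢ --b--▸ v1
  v1 = (b.((rec X. b.(b.(X + X)\{b})\{b}) + (rec X. b.(b.(X + X)\{b})\{b}))\{b})\{b} ⊢ ∅
Trace ⟨ba⟩ through P, begin at {u0}:
  [1] b ⇒ {u1}
  [2] a ⇒ {u2}
  ✓ P
Trace ⟨ba⟩ through Q, begin at {v0}:
  [1] b ⇒ {v1}
  [2] a ⇒ ∅  — Q cannot continue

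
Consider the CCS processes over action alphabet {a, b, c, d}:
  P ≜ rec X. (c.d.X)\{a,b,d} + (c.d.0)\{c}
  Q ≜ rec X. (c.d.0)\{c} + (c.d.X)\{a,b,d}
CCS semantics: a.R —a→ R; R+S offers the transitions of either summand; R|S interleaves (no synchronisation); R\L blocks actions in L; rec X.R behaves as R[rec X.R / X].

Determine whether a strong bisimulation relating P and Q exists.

Reachable graph of P (2 states):
  m0 = rec X. (c.d.X)\{a,b,d} + (c.d.0)\{c} ⊢ --c--▸ m1
  m1 = (d.(rec X. (c.d.X)\{a,b,d} + (c.d.0)\{c}))\{a,b,d} ⊢ ∅
Reachable graph of Q (2 states):
  n0 = rec X. (c.d.0)\{c} + (c.d.X)\{a,b,d} ⊢ --c--▸ n1
  n1 = (d.(rec X. (c.d.0)\{c} + (c.d.X)\{a,b,d}))\{a,b,d} ⊢ ∅
Bisimilarity quotient blocks:
  B0 = {m0, n0}
  B1 = {m1, n1}
m0 ∈ B0, n0 ∈ B0 → same block

YES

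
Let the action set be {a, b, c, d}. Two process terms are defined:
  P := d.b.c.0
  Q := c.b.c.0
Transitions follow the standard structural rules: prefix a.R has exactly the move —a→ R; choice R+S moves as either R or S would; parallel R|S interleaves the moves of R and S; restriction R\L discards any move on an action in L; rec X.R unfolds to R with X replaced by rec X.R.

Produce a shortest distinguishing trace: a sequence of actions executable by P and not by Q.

Reachable graph of P (4 states):
  u0 = d.b.c.0 has moves =d=> u1
  u1 = b.c.0 has moves =b=> u2
  u2 = c.0 has moves =c=> u3
  u3 = 0 has moves (no moves)
Reachable graph of Q (4 states):
  v0 = c.b.c.0 has moves =c=> v1
  v1 = b.c.0 has moves =b=> v2
  v2 = c.0 has moves =c=> v3
  v3 = 0 has moves (no moves)
Trace ⟨d⟩ through P, begin at {u0}:
  after d @ step 1: {u1}
  ✓ P
Trace ⟨d⟩ through Q, begin at {v0}:
  after d @ step 1: no successor for Q

d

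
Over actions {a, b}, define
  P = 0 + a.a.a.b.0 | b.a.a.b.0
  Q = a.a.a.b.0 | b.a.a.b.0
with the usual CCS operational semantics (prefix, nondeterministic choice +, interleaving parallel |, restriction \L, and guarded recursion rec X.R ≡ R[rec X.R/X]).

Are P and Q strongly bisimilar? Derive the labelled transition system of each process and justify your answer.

YES

P's transition system — 25 states:
  m0 = 0 + a.a.a.b.0 | b.a.a.b.0 :: ··a··> m1, ··b··> m2
  m1 = a.a.b.0 | b.a.a.b.0 :: ··a··> m3, ··b··> m4
  m2 = a.a.a.b.0 | a.a.b.0 :: ··a··> m4, ··a··> m5
  m3 = a.b.0 | b.a.a.b.0 :: ··a··> m6, ··b··> m7
  m4 = a.a.b.0 | a.a.b.0 :: ··a··> m7, ··a··> m8
  m5 = a.a.a.b.0 | a.b.0 :: ··a··> m8, ··a··> m9
  m6 = b.0 | b.a.a.b.0 :: ··b··> m10, ··b··> m11
  m7 = a.b.0 | a.a.b.0 :: ··a··> m11, ··a··> m12
  m8 = a.a.b.0 | a.b.0 :: ··a··> m12, ··a··> m13
  m9 = a.a.a.b.0 | b.0 :: ··a··> m13, ··b··> m14
  m10 = 0 | b.a.a.b.0 :: ··b··> m15
  m11 = b.0 | a.a.b.0 :: ··a··> m16, ··b··> m15
  m12 = a.b.0 | a.b.0 :: ··a··> m16, ··a··> m17
  m13 = a.a.b.0 | b.0 :: ··a··> m17, ··b··> m18
  m14 = a.a.a.b.0 | 0 :: ··a··> m18
  m15 = 0 | a.a.b.0 :: ··a··> m19
  m16 = b.0 | a.b.0 :: ··a··> m20, ··b··> m19
  m17 = a.b.0 | b.0 :: ··a··> m20, ··b··> m21
  m18 = a.a.b.0 | 0 :: ··a··> m21
  m19 = 0 | a.b.0 :: ··a··> m22
  m20 = b.0 | b.0 :: ··b··> m22, ··b··> m23
  m21 = a.b.0 | 0 :: ··a··> m23
  m22 = 0 | b.0 :: ··b··> m24
  m23 = b.0 | 0 :: ··b··> m24
  m24 = 0 | 0 :: ∅
Q's transition system — 25 states:
  n0 = a.a.a.b.0 | b.a.a.b.0 :: ··a··> n1, ··b··> n2
  n1 = a.a.b.0 | b.a.a.b.0 :: ··a··> n3, ··b··> n4
  n2 = a.a.a.b.0 | a.a.b.0 :: ··a··> n4, ··a··> n5
  n3 = a.b.0 | b.a.a.b.0 :: ··a··> n6, ··b··> n7
  n4 = a.a.b.0 | a.a.b.0 :: ··a··> n7, ··a··> n8
  n5 = a.a.a.b.0 | a.b.0 :: ··a··> n8, ··a··> n9
  n6 = b.0 | b.a.a.b.0 :: ··b··> n10, ··b··> n11
  n7 = a.b.0 | a.a.b.0 :: ··a··> n11, ··a··> n12
  n8 = a.a.b.0 | a.b.0 :: ··a··> n12, ··a··> n13
  n9 = a.a.a.b.0 | b.0 :: ··a··> n13, ··b··> n14
  n10 = 0 | b.a.a.b.0 :: ··b··> n15
  n11 = b.0 | a.a.b.0 :: ··a··> n16, ··b··> n15
  n12 = a.b.0 | a.b.0 :: ··a··> n16, ··a··> n17
  n13 = a.a.b.0 | b.0 :: ··a··> n17, ··b··> n18
  n14 = a.a.a.b.0 | 0 :: ··a··> n18
  n15 = 0 | a.a.b.0 :: ··a··> n19
  n16 = b.0 | a.b.0 :: ··a··> n20, ··b··> n19
  n17 = a.b.0 | b.0 :: ··a··> n20, ··b··> n21
  n18 = a.a.b.0 | 0 :: ··a··> n21
  n19 = 0 | a.b.0 :: ··a··> n22
  n20 = b.0 | b.0 :: ··b··> n22, ··b··> n23
  n21 = a.b.0 | 0 :: ··a··> n23
  n22 = 0 | b.0 :: ··b··> n24
  n23 = b.0 | 0 :: ··b··> n24
  n24 = 0 | 0 :: ∅
Bisimilarity quotient blocks:
  B0 = {m0, n0}
  B1 = {m1, n1}
  B2 = {m4, n4}
  B3 = {m7, m8, n7, n8}
  B4 = {m11, m13, n11, n13}
  B5 = {m15, m18, n15, n18}
  B6 = {m19, m21, n19, n21}
  B7 = {m22, m23, n22, n23}
  B8 = {m24, n24}
  B9 = {m16, m17, n16, n17}
  B10 = {m20, n20}
  B11 = {m12, n12}
  B12 = {m3, n3}
  B13 = {m6, n6}
  B14 = {m10, n10}
  B15 = {m2, n2}
  B16 = {m5, n5}
  B17 = {m9, n9}
  B18 = {m14, n14}
m0 ∈ B0, n0 ∈ B0 → same block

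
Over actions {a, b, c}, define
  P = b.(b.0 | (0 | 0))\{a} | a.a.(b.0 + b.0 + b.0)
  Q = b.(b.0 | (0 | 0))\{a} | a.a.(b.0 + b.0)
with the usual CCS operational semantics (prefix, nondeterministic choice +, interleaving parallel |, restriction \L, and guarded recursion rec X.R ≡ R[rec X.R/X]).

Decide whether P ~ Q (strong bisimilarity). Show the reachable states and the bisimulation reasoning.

bisimilar

LTS(P): 12 reachable states
  m0 = b.(b.0 | (0 | 0))\{a} | a.a.(b.0 + b.0 + b.0) :: -a-> m1, -b-> m2
  m1 = b.(b.0 | (0 | 0))\{a} | a.(b.0 + b.0 + b.0) :: -a-> m3, -b-> m4
  m2 = (b.0 | (0 | 0))\{a} | a.a.(b.0 + b.0 + b.0) :: -a-> m4, -b-> m5
  m3 = b.(b.0 | (0 | 0))\{a} | (b.0 + b.0 + b.0) :: -b-> m6, -b-> m7
  m4 = (b.0 | (0 | 0))\{a} | a.(b.0 + b.0 + b.0) :: -a-> m6, -b-> m8
  m5 = (0 | (0 | 0))\{a} | a.a.(b.0 + b.0 + b.0) :: -a-> m8
  m6 = (b.0 | (0 | 0))\{a} | (b.0 + b.0 + b.0) :: -b-> m10, -b-> m9
  m7 = b.(b.0 | (0 | 0))\{a} | 0 :: -b-> m10
  m8 = (0 | (0 | 0))\{a} | a.(b.0 + b.0 + b.0) :: -a-> m9
  m9 = (0 | (0 | 0))\{a} | (b.0 + b.0 + b.0) :: -b-> m11
  m10 = (b.0 | (0 | 0))\{a} | 0 :: -b-> m11
  m11 = (0 | (0 | 0))\{a} | 0 :: deadlocked
LTS(Q): 12 reachable states
  n0 = b.(b.0 | (0 | 0))\{a} | a.a.(b.0 + b.0) :: -a-> n1, -b-> n2
  n1 = b.(b.0 | (0 | 0))\{a} | a.(b.0 + b.0) :: -a-> n3, -b-> n4
  n2 = (b.0 | (0 | 0))\{a} | a.a.(b.0 + b.0) :: -a-> n4, -b-> n5
  n3 = b.(b.0 | (0 | 0))\{a} | (b.0 + b.0) :: -b-> n6, -b-> n7
  n4 = (b.0 | (0 | 0))\{a} | a.(b.0 + b.0) :: -a-> n6, -b-> n8
  n5 = (0 | (0 | 0))\{a} | a.a.(b.0 + b.0) :: -a-> n8
  n6 = (b.0 | (0 | 0))\{a} | (b.0 + b.0) :: -b-> n10, -b-> n9
  n7 = b.(b.0 | (0 | 0))\{a} | 0 :: -b-> n10
  n8 = (0 | (0 | 0))\{a} | a.(b.0 + b.0) :: -a-> n9
  n9 = (0 | (0 | 0))\{a} | (b.0 + b.0) :: -b-> n11
  n10 = (b.0 | (0 | 0))\{a} | 0 :: -b-> n11
  n11 = (0 | (0 | 0))\{a} | 0 :: deadlocked
Partition-refinement fixed point:
  B0 = {m0, n0}
  B1 = {m1, n1}
  B2 = {m4, n4}
  B3 = {m8, n8}
  B4 = {m10, m9, n10, n9}
  B5 = {m11, n11}
  B6 = {m6, m7, n6, n7}
  B7 = {m3, n3}
  B8 = {m2, n2}
  B9 = {m5, n5}
m0 ∈ B0, n0 ∈ B0 → same block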